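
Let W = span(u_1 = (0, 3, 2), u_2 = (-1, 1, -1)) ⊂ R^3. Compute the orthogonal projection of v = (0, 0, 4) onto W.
proj_W(v) = (30/19, 12/19, 58/19)

Set up U = [u_1 | ... | u_2] ∈ R^(3×2). The projector onto W = col(U) is P = U (U^T U)^(-1) U^T.
Compute U^T U =
  [13, 1]
  [1, 3],
and U^T v = (8, -4).
Solve U^T U · c = U^T v for the coefficients: c = (14/19, -30/19). The projection is proj_W(v) = U c.
Check: (v - proj_W(v)) · u_1 = 0  (should be 0).
Check: (v - proj_W(v)) · u_2 = 0  (should be 0).
Result: proj_W(v) = (30/19, 12/19, 58/19).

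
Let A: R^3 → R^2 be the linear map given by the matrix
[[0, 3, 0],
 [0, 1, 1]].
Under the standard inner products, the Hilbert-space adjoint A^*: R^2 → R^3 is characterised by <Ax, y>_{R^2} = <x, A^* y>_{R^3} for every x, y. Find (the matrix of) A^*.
A^* = A^T =
[[0, 0],
 [3, 1],
 [0, 1]]

For real matrices with standard dot products, the defining identity <Ax, y> = <x, A^* y> gives (Ax)^T y = x^T (A^*) y, i.e. x^T A^T y = x^T (A^*) y. Since this holds for all x, y, we must have A^* = A^T. Therefore
A^* =
[[0, 0],
 [3, 1],
 [0, 1]].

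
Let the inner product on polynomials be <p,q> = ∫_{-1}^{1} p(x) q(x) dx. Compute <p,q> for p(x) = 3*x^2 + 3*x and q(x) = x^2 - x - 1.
<p,q> = -14/5

Expand the product: p(x)·q(x) = 3*x^4 - 6*x^2 - 3*x.
∫_{-1}^{1} of each monomial x^k gives [2/(k+1) if k even, 0 if k odd]. Integrating term-by-term (or equivalently evaluating the antiderivative F(x) = 3*x^5/5 - 2*x^3 - 3*x^2/2 at the endpoints):
  F(1) − F(−1) = -29/10 − (-1/10) = -14/5.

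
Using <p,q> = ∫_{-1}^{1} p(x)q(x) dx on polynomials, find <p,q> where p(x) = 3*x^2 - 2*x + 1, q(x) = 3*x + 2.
<p,q> = 4

Expand the product: p(x)·q(x) = 9*x^3 - x + 2.
∫_{-1}^{1} of each monomial x^k gives [2/(k+1) if k even, 0 if k odd]. Integrating term-by-term (or equivalently evaluating the antiderivative F(x) = 9*x^4/4 - x^2/2 + 2*x at the endpoints):
  F(1) − F(−1) = 15/4 − (-1/4) = 4.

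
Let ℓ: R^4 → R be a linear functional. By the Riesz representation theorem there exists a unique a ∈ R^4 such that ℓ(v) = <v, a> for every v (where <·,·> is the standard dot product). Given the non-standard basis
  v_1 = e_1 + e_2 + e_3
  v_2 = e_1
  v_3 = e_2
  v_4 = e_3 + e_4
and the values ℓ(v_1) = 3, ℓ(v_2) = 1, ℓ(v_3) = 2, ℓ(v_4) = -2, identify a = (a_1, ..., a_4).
a = (1, 2, 0, -2)

Write a = (a_1, ..., a_4) in the standard basis. For each basis vector v_i, ℓ(v_i) = <v_i, a> is a linear equation in the a_j's. Collect the n equations into a matrix system V a = ℓ, where row i of V is v_i (expressed in the standard basis). Since V is invertible (lower-triangular with 1s on the diagonal, up to permutation), solve by back-substitution:
  V =
[[1, 1, 1, 0],
 [1, 0, 0, 0],
 [0, 1, 0, 0],
 [0, 0, 1, 1]]
  V a = (3, 1, 2, -2)
Solving gives a = (1, 2, 0, -2).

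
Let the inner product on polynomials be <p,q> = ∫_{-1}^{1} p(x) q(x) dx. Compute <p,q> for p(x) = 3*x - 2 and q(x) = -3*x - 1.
<p,q> = -2

Expand the product: p(x)·q(x) = -9*x^2 + 3*x + 2.
∫_{-1}^{1} of each monomial x^k gives [2/(k+1) if k even, 0 if k odd]. Integrating term-by-term (or equivalently evaluating the antiderivative F(x) = -3*x^3 + 3*x^2/2 + 2*x at the endpoints):
  F(1) − F(−1) = 1/2 − (5/2) = -2.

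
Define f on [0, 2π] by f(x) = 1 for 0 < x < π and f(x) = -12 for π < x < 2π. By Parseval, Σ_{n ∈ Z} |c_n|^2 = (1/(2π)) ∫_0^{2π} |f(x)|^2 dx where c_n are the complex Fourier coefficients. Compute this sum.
Σ |c_n|^2 = 145/2

Parseval equates the L^2 energy of f (normalised by 1/(2π)) with the ℓ^2 sum of its Fourier coefficients: (1/(2π)) ∫_0^{2π} |f|^2 = Σ |c_n|^2.
Compute the left side: (1/(2π)) [∫_0^π 1^2 dx + ∫_π^{2π} (-12)^2 dx] = (1/(2π)) · (1π + 144π) = (1 + 144)/2 = 145/2.
So Σ_{n ∈ Z} |c_n|^2 = 145/2.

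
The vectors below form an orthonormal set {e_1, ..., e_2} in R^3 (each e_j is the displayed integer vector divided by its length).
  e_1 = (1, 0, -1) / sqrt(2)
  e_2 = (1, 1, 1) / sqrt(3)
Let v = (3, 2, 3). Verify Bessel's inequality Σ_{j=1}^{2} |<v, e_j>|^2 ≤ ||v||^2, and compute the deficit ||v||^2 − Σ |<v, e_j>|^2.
Σ |<v, e_j>|^2 = 64/3; ||v||^2 = 22; deficit = 2/3

Write each e_j = u_j / sqrt(<u_j, u_j>) where u_j is the displayed integer vector. Then <v, e_j> = <v, u_j> / sqrt(<u_j, u_j>), so |<v, e_j>|^2 = <v, u_j>^2 / <u_j, u_j>.
Coefficients: <v, e_1> = 0/sqrt(2), <v, e_2> = 8/sqrt(3).
Square and sum: Σ |<v, e_j>|^2 = 64/3.
Compute ||v||^2 = v·v = 22.
Deficit = 22 − 64/3 = 2/3 ≥ 0, confirming Bessel's inequality. (The deficit equals ||v − Σ <v,e_j> e_j||^2, the squared distance from v to span{e_j}.)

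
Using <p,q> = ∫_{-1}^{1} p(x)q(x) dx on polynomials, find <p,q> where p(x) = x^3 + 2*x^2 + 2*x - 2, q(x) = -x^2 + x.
<p,q> = 34/15

Expand the product: p(x)·q(x) = -x^5 - x^4 + 4*x^2 - 2*x.
∫_{-1}^{1} of each monomial x^k gives [2/(k+1) if k even, 0 if k odd]. Integrating term-by-term (or equivalently evaluating the antiderivative F(x) = -x^6/6 - x^5/5 + 4*x^3/3 - x^2 at the endpoints):
  F(1) − F(−1) = -1/30 − (-23/10) = 34/15.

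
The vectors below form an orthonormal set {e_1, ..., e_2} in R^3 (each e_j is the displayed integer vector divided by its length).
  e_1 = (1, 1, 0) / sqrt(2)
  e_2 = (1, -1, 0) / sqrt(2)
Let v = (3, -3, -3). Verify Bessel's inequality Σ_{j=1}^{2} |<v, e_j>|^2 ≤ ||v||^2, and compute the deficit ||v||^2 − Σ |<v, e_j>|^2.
Σ |<v, e_j>|^2 = 18; ||v||^2 = 27; deficit = 9

Write each e_j = u_j / sqrt(<u_j, u_j>) where u_j is the displayed integer vector. Then <v, e_j> = <v, u_j> / sqrt(<u_j, u_j>), so |<v, e_j>|^2 = <v, u_j>^2 / <u_j, u_j>.
Coefficients: <v, e_1> = 0/sqrt(2), <v, e_2> = 6/sqrt(2).
Square and sum: Σ |<v, e_j>|^2 = 18.
Compute ||v||^2 = v·v = 27.
Deficit = 27 − 18 = 9 ≥ 0, confirming Bessel's inequality. (The deficit equals ||v − Σ <v,e_j> e_j||^2, the squared distance from v to span{e_j}.)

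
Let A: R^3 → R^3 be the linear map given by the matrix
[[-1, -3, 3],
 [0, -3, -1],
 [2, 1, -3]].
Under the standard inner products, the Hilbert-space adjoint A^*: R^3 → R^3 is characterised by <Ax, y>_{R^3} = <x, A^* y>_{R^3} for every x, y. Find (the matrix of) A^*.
A^* = A^T =
[[-1, 0, 2],
 [-3, -3, 1],
 [3, -1, -3]]

For real matrices with standard dot products, the defining identity <Ax, y> = <x, A^* y> gives (Ax)^T y = x^T (A^*) y, i.e. x^T A^T y = x^T (A^*) y. Since this holds for all x, y, we must have A^* = A^T. Therefore
A^* =
[[-1, 0, 2],
 [-3, -3, 1],
 [3, -1, -3]].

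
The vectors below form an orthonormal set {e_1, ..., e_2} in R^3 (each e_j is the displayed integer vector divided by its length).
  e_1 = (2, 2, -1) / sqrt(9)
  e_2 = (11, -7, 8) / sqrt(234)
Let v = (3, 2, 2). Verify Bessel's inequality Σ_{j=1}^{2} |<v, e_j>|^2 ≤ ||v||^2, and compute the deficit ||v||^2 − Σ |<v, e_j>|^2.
Σ |<v, e_j>|^2 = 321/26; ||v||^2 = 17; deficit = 121/26

Write each e_j = u_j / sqrt(<u_j, u_j>) where u_j is the displayed integer vector. Then <v, e_j> = <v, u_j> / sqrt(<u_j, u_j>), so |<v, e_j>|^2 = <v, u_j>^2 / <u_j, u_j>.
Coefficients: <v, e_1> = 8/sqrt(9), <v, e_2> = 35/sqrt(234).
Square and sum: Σ |<v, e_j>|^2 = 321/26.
Compute ||v||^2 = v·v = 17.
Deficit = 17 − 321/26 = 121/26 ≥ 0, confirming Bessel's inequality. (The deficit equals ||v − Σ <v,e_j> e_j||^2, the squared distance from v to span{e_j}.)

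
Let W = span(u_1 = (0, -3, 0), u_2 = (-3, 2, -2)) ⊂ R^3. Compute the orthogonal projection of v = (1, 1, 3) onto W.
proj_W(v) = (27/13, 1, 18/13)

Set up U = [u_1 | ... | u_2] ∈ R^(3×2). The projector onto W = col(U) is P = U (U^T U)^(-1) U^T.
Compute U^T U =
  [9, -6]
  [-6, 17],
and U^T v = (-3, -7).
Solve U^T U · c = U^T v for the coefficients: c = (-31/39, -9/13). The projection is proj_W(v) = U c.
Check: (v - proj_W(v)) · u_1 = 0  (should be 0).
Check: (v - proj_W(v)) · u_2 = 0  (should be 0).
Result: proj_W(v) = (27/13, 1, 18/13).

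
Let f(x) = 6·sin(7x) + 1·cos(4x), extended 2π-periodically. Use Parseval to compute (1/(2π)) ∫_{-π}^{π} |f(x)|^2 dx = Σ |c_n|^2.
Σ |c_n|^2 = 37/2

Expand |f|^2 and use orthogonality of {sin(nx), cos(mx)} on [-π, π]:
  ∫_{-π}^{π} sin(nx)^2 dx = π, ∫ cos(mx)^2 dx = π, and cross terms integrate to 0.
So ∫_{-π}^{π} f(x)^2 dx = 6^2 · π + 1^2 · π = (36 + 1)π.
Divide by 2π: (36 + 1)/2 = 37/2.
By Parseval, this equals Σ |c_n|^2.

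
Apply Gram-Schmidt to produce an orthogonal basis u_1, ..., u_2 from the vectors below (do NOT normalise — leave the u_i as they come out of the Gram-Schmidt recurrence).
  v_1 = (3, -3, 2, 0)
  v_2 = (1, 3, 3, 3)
Orthogonal basis:
  u_1 = (3, -3, 2, 0)
  u_2 = (1, 3, 3, 3)

Apply the Gram-Schmidt recurrence
  u_1 = v_1
  u_i = v_i − Σ_{j<i} ((v_i · u_j) / (u_j · u_j)) · u_j.

Step by step this gives:
  u_1 = (3, -3, 2, 0)
  u_2 = (1, 3, 3, 3)

Orthogonality check:
  u_2 · u_1 = 0 (should be 0)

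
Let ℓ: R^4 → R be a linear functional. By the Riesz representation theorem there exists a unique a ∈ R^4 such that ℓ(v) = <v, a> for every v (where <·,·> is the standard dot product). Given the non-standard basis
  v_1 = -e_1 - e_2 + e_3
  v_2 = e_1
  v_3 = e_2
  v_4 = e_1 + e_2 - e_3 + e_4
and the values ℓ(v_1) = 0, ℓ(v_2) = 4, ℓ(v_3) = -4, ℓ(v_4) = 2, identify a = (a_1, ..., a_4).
a = (4, -4, 0, 2)

Write a = (a_1, ..., a_4) in the standard basis. For each basis vector v_i, ℓ(v_i) = <v_i, a> is a linear equation in the a_j's. Collect the n equations into a matrix system V a = ℓ, where row i of V is v_i (expressed in the standard basis). Since V is invertible (lower-triangular with 1s on the diagonal, up to permutation), solve by back-substitution:
  V =
[[-1, -1, 1, 0],
 [1, 0, 0, 0],
 [0, 1, 0, 0],
 [1, 1, -1, 1]]
  V a = (0, 4, -4, 2)
Solving gives a = (4, -4, 0, 2).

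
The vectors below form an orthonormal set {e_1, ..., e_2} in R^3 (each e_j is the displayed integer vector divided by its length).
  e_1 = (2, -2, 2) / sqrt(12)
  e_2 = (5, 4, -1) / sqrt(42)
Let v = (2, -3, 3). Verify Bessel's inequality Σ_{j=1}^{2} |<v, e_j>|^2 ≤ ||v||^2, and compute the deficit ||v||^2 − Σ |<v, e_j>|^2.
Σ |<v, e_j>|^2 = 307/14; ||v||^2 = 22; deficit = 1/14

Write each e_j = u_j / sqrt(<u_j, u_j>) where u_j is the displayed integer vector. Then <v, e_j> = <v, u_j> / sqrt(<u_j, u_j>), so |<v, e_j>|^2 = <v, u_j>^2 / <u_j, u_j>.
Coefficients: <v, e_1> = 16/sqrt(12), <v, e_2> = -5/sqrt(42).
Square and sum: Σ |<v, e_j>|^2 = 307/14.
Compute ||v||^2 = v·v = 22.
Deficit = 22 − 307/14 = 1/14 ≥ 0, confirming Bessel's inequality. (The deficit equals ||v − Σ <v,e_j> e_j||^2, the squared distance from v to span{e_j}.)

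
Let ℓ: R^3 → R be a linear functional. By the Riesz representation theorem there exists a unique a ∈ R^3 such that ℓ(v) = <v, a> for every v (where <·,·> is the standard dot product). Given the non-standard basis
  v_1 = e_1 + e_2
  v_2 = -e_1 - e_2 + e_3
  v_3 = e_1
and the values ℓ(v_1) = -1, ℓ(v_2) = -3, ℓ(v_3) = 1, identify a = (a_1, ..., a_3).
a = (1, -2, -4)

Write a = (a_1, ..., a_3) in the standard basis. For each basis vector v_i, ℓ(v_i) = <v_i, a> is a linear equation in the a_j's. Collect the n equations into a matrix system V a = ℓ, where row i of V is v_i (expressed in the standard basis). Since V is invertible (lower-triangular with 1s on the diagonal, up to permutation), solve by back-substitution:
  V =
[[1, 1, 0],
 [-1, -1, 1],
 [1, 0, 0]]
  V a = (-1, -3, 1)
Solving gives a = (1, -2, -4).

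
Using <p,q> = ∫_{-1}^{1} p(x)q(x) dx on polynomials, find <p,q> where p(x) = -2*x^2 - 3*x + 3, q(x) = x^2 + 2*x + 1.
<p,q> = 28/15

Expand the product: p(x)·q(x) = -2*x^4 - 7*x^3 - 5*x^2 + 3*x + 3.
∫_{-1}^{1} of each monomial x^k gives [2/(k+1) if k even, 0 if k odd]. Integrating term-by-term (or equivalently evaluating the antiderivative F(x) = -2*x^5/5 - 7*x^4/4 - 5*x^3/3 + 3*x^2/2 + 3*x at the endpoints):
  F(1) − F(−1) = 41/60 − (-71/60) = 28/15.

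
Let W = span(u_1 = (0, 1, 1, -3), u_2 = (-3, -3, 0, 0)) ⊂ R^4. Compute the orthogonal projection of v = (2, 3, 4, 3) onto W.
proj_W(v) = (19/7, 16/7, -3/7, 9/7)

Set up U = [u_1 | ... | u_2] ∈ R^(4×2). The projector onto W = col(U) is P = U (U^T U)^(-1) U^T.
Compute U^T U =
  [11, -3]
  [-3, 18],
and U^T v = (-2, -15).
Solve U^T U · c = U^T v for the coefficients: c = (-3/7, -19/21). The projection is proj_W(v) = U c.
Check: (v - proj_W(v)) · u_1 = 0  (should be 0).
Check: (v - proj_W(v)) · u_2 = 0  (should be 0).
Result: proj_W(v) = (19/7, 16/7, -3/7, 9/7).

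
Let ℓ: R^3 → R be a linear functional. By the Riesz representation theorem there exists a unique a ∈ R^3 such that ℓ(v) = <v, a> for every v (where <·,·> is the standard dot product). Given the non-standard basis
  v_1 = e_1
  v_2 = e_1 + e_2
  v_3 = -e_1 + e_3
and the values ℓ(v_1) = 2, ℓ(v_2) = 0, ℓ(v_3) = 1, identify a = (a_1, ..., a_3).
a = (2, -2, 3)

Write a = (a_1, ..., a_3) in the standard basis. For each basis vector v_i, ℓ(v_i) = <v_i, a> is a linear equation in the a_j's. Collect the n equations into a matrix system V a = ℓ, where row i of V is v_i (expressed in the standard basis). Since V is invertible (lower-triangular with 1s on the diagonal, up to permutation), solve by back-substitution:
  V =
[[1, 0, 0],
 [1, 1, 0],
 [-1, 0, 1]]
  V a = (2, 0, 1)
Solving gives a = (2, -2, 3).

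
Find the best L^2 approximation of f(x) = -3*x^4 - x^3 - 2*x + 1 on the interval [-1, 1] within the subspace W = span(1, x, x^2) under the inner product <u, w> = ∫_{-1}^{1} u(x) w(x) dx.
g(x) = -18*x^2/7 - 13*x/5 + 44/35

The best approximation g ∈ W is the orthogonal projection of f onto W. Writing g = a_0 + a_1 x + a_2 x^2, the coefficients solve the normal equations G · a = b where
  G_{ij} = <φ_i, φ_j> and b_i = <f, φ_i>, with φ_0 = 1, φ_1 = x, φ_2 = x^2.
G =
  [2, 0, 2/3]
  [0, 2/3, 0]
  [2/3, 0, 2/5],
b = (4/5, -26/15, -4/21).
Solving gives a_0 = 44/35, a_1 = -13/5, a_2 = -18/7, so
  g(x) = -18*x^2/7 - 13*x/5 + 44/35.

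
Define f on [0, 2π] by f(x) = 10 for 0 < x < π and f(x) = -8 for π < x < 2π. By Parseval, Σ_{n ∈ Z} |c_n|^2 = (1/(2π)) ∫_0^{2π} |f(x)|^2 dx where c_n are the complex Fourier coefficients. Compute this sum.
Σ |c_n|^2 = 82

Parseval equates the L^2 energy of f (normalised by 1/(2π)) with the ℓ^2 sum of its Fourier coefficients: (1/(2π)) ∫_0^{2π} |f|^2 = Σ |c_n|^2.
Compute the left side: (1/(2π)) [∫_0^π 10^2 dx + ∫_π^{2π} (-8)^2 dx] = (1/(2π)) · (100π + 64π) = (100 + 64)/2 = 82.
So Σ_{n ∈ Z} |c_n|^2 = 82.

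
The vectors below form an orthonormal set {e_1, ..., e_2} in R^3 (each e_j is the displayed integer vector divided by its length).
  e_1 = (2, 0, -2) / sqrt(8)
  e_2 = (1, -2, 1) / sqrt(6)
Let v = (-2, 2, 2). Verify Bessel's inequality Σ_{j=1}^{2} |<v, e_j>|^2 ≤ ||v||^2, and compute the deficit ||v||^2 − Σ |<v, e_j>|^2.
Σ |<v, e_j>|^2 = 32/3; ||v||^2 = 12; deficit = 4/3

Write each e_j = u_j / sqrt(<u_j, u_j>) where u_j is the displayed integer vector. Then <v, e_j> = <v, u_j> / sqrt(<u_j, u_j>), so |<v, e_j>|^2 = <v, u_j>^2 / <u_j, u_j>.
Coefficients: <v, e_1> = -8/sqrt(8), <v, e_2> = -4/sqrt(6).
Square and sum: Σ |<v, e_j>|^2 = 32/3.
Compute ||v||^2 = v·v = 12.
Deficit = 12 − 32/3 = 4/3 ≥ 0, confirming Bessel's inequality. (The deficit equals ||v − Σ <v,e_j> e_j||^2, the squared distance from v to span{e_j}.)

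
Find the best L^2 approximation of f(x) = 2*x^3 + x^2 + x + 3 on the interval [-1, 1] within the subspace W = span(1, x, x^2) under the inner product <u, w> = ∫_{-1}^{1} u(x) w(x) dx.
g(x) = x^2 + 11*x/5 + 3

The best approximation g ∈ W is the orthogonal projection of f onto W. Writing g = a_0 + a_1 x + a_2 x^2, the coefficients solve the normal equations G · a = b where
  G_{ij} = <φ_i, φ_j> and b_i = <f, φ_i>, with φ_0 = 1, φ_1 = x, φ_2 = x^2.
G =
  [2, 0, 2/3]
  [0, 2/3, 0]
  [2/3, 0, 2/5],
b = (20/3, 22/15, 12/5).
Solving gives a_0 = 3, a_1 = 11/5, a_2 = 1, so
  g(x) = x^2 + 11*x/5 + 3.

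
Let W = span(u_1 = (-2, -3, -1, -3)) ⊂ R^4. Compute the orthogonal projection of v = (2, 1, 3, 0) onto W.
proj_W(v) = (20/23, 30/23, 10/23, 30/23)

Set up U = [u_1 | ... | u_1] ∈ R^(4×1). The projector onto W = col(U) is P = U (U^T U)^(-1) U^T.
Compute U^T U =
  [23],
and U^T v = (-10).
Solve U^T U · c = U^T v for the coefficients: c = (-10/23). The projection is proj_W(v) = U c.
Check: (v - proj_W(v)) · u_1 = 0  (should be 0).
Result: proj_W(v) = (20/23, 30/23, 10/23, 30/23).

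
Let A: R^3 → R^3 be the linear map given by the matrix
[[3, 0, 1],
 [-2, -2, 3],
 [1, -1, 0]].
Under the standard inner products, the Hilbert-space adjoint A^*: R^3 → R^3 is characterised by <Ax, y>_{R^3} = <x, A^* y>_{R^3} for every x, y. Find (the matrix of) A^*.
A^* = A^T =
[[3, -2, 1],
 [0, -2, -1],
 [1, 3, 0]]

For real matrices with standard dot products, the defining identity <Ax, y> = <x, A^* y> gives (Ax)^T y = x^T (A^*) y, i.e. x^T A^T y = x^T (A^*) y. Since this holds for all x, y, we must have A^* = A^T. Therefore
A^* =
[[3, -2, 1],
 [0, -2, -1],
 [1, 3, 0]].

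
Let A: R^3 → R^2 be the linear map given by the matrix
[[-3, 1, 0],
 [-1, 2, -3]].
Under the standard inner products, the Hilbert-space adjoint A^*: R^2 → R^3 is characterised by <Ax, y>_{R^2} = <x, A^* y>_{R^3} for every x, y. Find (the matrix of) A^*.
A^* = A^T =
[[-3, -1],
 [1, 2],
 [0, -3]]

For real matrices with standard dot products, the defining identity <Ax, y> = <x, A^* y> gives (Ax)^T y = x^T (A^*) y, i.e. x^T A^T y = x^T (A^*) y. Since this holds for all x, y, we must have A^* = A^T. Therefore
A^* =
[[-3, -1],
 [1, 2],
 [0, -3]].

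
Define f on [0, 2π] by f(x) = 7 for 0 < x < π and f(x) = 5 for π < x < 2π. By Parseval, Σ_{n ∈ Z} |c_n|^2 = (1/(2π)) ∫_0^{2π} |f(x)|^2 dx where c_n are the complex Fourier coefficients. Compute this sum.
Σ |c_n|^2 = 37

Parseval equates the L^2 energy of f (normalised by 1/(2π)) with the ℓ^2 sum of its Fourier coefficients: (1/(2π)) ∫_0^{2π} |f|^2 = Σ |c_n|^2.
Compute the left side: (1/(2π)) [∫_0^π 7^2 dx + ∫_π^{2π} 5^2 dx] = (1/(2π)) · (49π + 25π) = (49 + 25)/2 = 37.
So Σ_{n ∈ Z} |c_n|^2 = 37.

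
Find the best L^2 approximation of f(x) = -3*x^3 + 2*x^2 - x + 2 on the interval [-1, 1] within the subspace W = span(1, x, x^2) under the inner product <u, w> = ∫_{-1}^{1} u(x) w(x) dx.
g(x) = 2*x^2 - 14*x/5 + 2

The best approximation g ∈ W is the orthogonal projection of f onto W. Writing g = a_0 + a_1 x + a_2 x^2, the coefficients solve the normal equations G · a = b where
  G_{ij} = <φ_i, φ_j> and b_i = <f, φ_i>, with φ_0 = 1, φ_1 = x, φ_2 = x^2.
G =
  [2, 0, 2/3]
  [0, 2/3, 0]
  [2/3, 0, 2/5],
b = (16/3, -28/15, 32/15).
Solving gives a_0 = 2, a_1 = -14/5, a_2 = 2, so
  g(x) = 2*x^2 - 14*x/5 + 2.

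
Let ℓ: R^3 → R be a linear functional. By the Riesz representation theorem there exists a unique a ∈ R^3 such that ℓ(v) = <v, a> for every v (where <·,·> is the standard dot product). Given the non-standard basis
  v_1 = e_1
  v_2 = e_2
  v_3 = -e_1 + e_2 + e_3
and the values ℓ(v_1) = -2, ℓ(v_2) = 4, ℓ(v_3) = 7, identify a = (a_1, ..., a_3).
a = (-2, 4, 1)

Write a = (a_1, ..., a_3) in the standard basis. For each basis vector v_i, ℓ(v_i) = <v_i, a> is a linear equation in the a_j's. Collect the n equations into a matrix system V a = ℓ, where row i of V is v_i (expressed in the standard basis). Since V is invertible (lower-triangular with 1s on the diagonal, up to permutation), solve by back-substitution:
  V =
[[1, 0, 0],
 [0, 1, 0],
 [-1, 1, 1]]
  V a = (-2, 4, 7)
Solving gives a = (-2, 4, 1).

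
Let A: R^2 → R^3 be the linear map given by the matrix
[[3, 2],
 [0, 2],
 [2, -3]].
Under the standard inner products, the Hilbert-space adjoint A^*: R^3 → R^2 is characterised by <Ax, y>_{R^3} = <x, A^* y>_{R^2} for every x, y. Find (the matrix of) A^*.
A^* = A^T =
[[3, 0, 2],
 [2, 2, -3]]

For real matrices with standard dot products, the defining identity <Ax, y> = <x, A^* y> gives (Ax)^T y = x^T (A^*) y, i.e. x^T A^T y = x^T (A^*) y. Since this holds for all x, y, we must have A^* = A^T. Therefore
A^* =
[[3, 0, 2],
 [2, 2, -3]].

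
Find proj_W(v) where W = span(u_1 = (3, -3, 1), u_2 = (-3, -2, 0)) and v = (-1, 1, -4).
proj_W(v) = (-174/119, 403/238, -127/238)

Set up U = [u_1 | ... | u_2] ∈ R^(3×2). The projector onto W = col(U) is P = U (U^T U)^(-1) U^T.
Compute U^T U =
  [19, -3]
  [-3, 13],
and U^T v = (-10, 1).
Solve U^T U · c = U^T v for the coefficients: c = (-127/238, -11/238). The projection is proj_W(v) = U c.
Check: (v - proj_W(v)) · u_1 = 0  (should be 0).
Check: (v - proj_W(v)) · u_2 = 0  (should be 0).
Result: proj_W(v) = (-174/119, 403/238, -127/238).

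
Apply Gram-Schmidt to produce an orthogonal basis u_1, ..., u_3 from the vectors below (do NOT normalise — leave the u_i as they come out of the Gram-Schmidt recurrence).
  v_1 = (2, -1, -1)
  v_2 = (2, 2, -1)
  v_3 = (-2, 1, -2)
Orthogonal basis:
  u_1 = (2, -1, -1)
  u_2 = (1, 5/2, -1/2)
  u_3 = (-6/5, 0, -12/5)

Apply the Gram-Schmidt recurrence
  u_1 = v_1
  u_i = v_i − Σ_{j<i} ((v_i · u_j) / (u_j · u_j)) · u_j.

Step by step this gives:
  u_1 = (2, -1, -1)
  u_2 = (1, 5/2, -1/2)
  u_3 = (-6/5, 0, -12/5)

Orthogonality check:
  u_2 · u_1 = 0 (should be 0)
  u_3 · u_1 = 0 (should be 0)
  u_3 · u_2 = 0 (should be 0)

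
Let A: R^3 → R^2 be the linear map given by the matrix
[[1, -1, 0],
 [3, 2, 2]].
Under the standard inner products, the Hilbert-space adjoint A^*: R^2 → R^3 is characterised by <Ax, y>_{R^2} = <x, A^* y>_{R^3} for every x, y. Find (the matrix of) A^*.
A^* = A^T =
[[1, 3],
 [-1, 2],
 [0, 2]]

For real matrices with standard dot products, the defining identity <Ax, y> = <x, A^* y> gives (Ax)^T y = x^T (A^*) y, i.e. x^T A^T y = x^T (A^*) y. Since this holds for all x, y, we must have A^* = A^T. Therefore
A^* =
[[1, 3],
 [-1, 2],
 [0, 2]].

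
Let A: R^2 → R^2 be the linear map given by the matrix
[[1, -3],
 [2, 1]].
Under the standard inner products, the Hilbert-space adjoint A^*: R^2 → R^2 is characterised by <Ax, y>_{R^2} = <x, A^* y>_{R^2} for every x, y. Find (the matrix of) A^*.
A^* = A^T =
[[1, 2],
 [-3, 1]]

For real matrices with standard dot products, the defining identity <Ax, y> = <x, A^* y> gives (Ax)^T y = x^T (A^*) y, i.e. x^T A^T y = x^T (A^*) y. Since this holds for all x, y, we must have A^* = A^T. Therefore
A^* =
[[1, 2],
 [-3, 1]].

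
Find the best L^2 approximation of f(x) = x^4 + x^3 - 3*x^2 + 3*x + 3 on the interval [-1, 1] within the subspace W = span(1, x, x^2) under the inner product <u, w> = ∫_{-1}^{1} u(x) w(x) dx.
g(x) = -15*x^2/7 + 18*x/5 + 102/35

The best approximation g ∈ W is the orthogonal projection of f onto W. Writing g = a_0 + a_1 x + a_2 x^2, the coefficients solve the normal equations G · a = b where
  G_{ij} = <φ_i, φ_j> and b_i = <f, φ_i>, with φ_0 = 1, φ_1 = x, φ_2 = x^2.
G =
  [2, 0, 2/3]
  [0, 2/3, 0]
  [2/3, 0, 2/5],
b = (22/5, 12/5, 38/35).
Solving gives a_0 = 102/35, a_1 = 18/5, a_2 = -15/7, so
  g(x) = -15*x^2/7 + 18*x/5 + 102/35.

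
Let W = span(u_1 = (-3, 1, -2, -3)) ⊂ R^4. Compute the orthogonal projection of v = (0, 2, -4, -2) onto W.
proj_W(v) = (-48/23, 16/23, -32/23, -48/23)

Set up U = [u_1 | ... | u_1] ∈ R^(4×1). The projector onto W = col(U) is P = U (U^T U)^(-1) U^T.
Compute U^T U =
  [23],
and U^T v = (16).
Solve U^T U · c = U^T v for the coefficients: c = (16/23). The projection is proj_W(v) = U c.
Check: (v - proj_W(v)) · u_1 = 0  (should be 0).
Result: proj_W(v) = (-48/23, 16/23, -32/23, -48/23).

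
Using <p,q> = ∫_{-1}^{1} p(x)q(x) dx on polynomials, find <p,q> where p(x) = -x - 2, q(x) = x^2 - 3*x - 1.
<p,q> = 14/3

Expand the product: p(x)·q(x) = -x^3 + x^2 + 7*x + 2.
∫_{-1}^{1} of each monomial x^k gives [2/(k+1) if k even, 0 if k odd]. Integrating term-by-term (or equivalently evaluating the antiderivative F(x) = -x^4/4 + x^3/3 + 7*x^2/2 + 2*x at the endpoints):
  F(1) − F(−1) = 67/12 − (11/12) = 14/3.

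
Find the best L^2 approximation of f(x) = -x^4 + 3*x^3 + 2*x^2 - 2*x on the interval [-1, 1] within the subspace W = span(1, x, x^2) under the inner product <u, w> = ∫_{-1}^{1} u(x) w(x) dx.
g(x) = 8*x^2/7 - x/5 + 3/35

The best approximation g ∈ W is the orthogonal projection of f onto W. Writing g = a_0 + a_1 x + a_2 x^2, the coefficients solve the normal equations G · a = b where
  G_{ij} = <φ_i, φ_j> and b_i = <f, φ_i>, with φ_0 = 1, φ_1 = x, φ_2 = x^2.
G =
  [2, 0, 2/3]
  [0, 2/3, 0]
  [2/3, 0, 2/5],
b = (14/15, -2/15, 18/35).
Solving gives a_0 = 3/35, a_1 = -1/5, a_2 = 8/7, so
  g(x) = 8*x^2/7 - x/5 + 3/35.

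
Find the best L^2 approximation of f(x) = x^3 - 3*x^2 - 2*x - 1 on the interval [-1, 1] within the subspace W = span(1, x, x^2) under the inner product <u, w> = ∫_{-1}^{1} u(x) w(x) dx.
g(x) = -3*x^2 - 7*x/5 - 1

The best approximation g ∈ W is the orthogonal projection of f onto W. Writing g = a_0 + a_1 x + a_2 x^2, the coefficients solve the normal equations G · a = b where
  G_{ij} = <φ_i, φ_j> and b_i = <f, φ_i>, with φ_0 = 1, φ_1 = x, φ_2 = x^2.
G =
  [2, 0, 2/3]
  [0, 2/3, 0]
  [2/3, 0, 2/5],
b = (-4, -14/15, -28/15).
Solving gives a_0 = -1, a_1 = -7/5, a_2 = -3, so
  g(x) = -3*x^2 - 7*x/5 - 1.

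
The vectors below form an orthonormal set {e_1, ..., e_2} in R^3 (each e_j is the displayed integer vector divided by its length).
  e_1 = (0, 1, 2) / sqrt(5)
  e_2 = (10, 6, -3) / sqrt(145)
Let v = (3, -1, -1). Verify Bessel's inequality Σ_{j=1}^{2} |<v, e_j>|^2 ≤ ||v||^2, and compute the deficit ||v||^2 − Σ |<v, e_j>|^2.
Σ |<v, e_j>|^2 = 198/29; ||v||^2 = 11; deficit = 121/29

Write each e_j = u_j / sqrt(<u_j, u_j>) where u_j is the displayed integer vector. Then <v, e_j> = <v, u_j> / sqrt(<u_j, u_j>), so |<v, e_j>|^2 = <v, u_j>^2 / <u_j, u_j>.
Coefficients: <v, e_1> = -3/sqrt(5), <v, e_2> = 27/sqrt(145).
Square and sum: Σ |<v, e_j>|^2 = 198/29.
Compute ||v||^2 = v·v = 11.
Deficit = 11 − 198/29 = 121/29 ≥ 0, confirming Bessel's inequality. (The deficit equals ||v − Σ <v,e_j> e_j||^2, the squared distance from v to span{e_j}.)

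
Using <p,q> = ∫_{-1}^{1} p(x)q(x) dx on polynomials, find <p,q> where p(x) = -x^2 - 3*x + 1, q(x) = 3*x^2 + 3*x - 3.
<p,q> = -46/5

Expand the product: p(x)·q(x) = -3*x^4 - 12*x^3 - 3*x^2 + 12*x - 3.
∫_{-1}^{1} of each monomial x^k gives [2/(k+1) if k even, 0 if k odd]. Integrating term-by-term (or equivalently evaluating the antiderivative F(x) = -3*x^5/5 - 3*x^4 - x^3 + 6*x^2 - 3*x at the endpoints):
  F(1) − F(−1) = -8/5 − (38/5) = -46/5.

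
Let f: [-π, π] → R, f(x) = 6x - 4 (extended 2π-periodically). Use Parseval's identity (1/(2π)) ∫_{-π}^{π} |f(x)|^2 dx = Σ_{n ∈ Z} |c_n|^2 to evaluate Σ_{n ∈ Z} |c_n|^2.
Σ |c_n|^2 = 12π^2 + 16

Expand and integrate term by term over [-π, π]:
  ∫ (6x)^2 dx = 36·(2π^3/3); ∫ 2·6·(-4)·x dx = 0 (odd integrand); ∫ (-4)^2 dx = 16·2π.
So (1/(2π)) ∫_{-π}^{π} (6x - 4)^2 dx = 36π^2/3 + 16 = 12π^2 + 16.
Parseval ⇒ Σ |c_n|^2 = 12π^2 + 16.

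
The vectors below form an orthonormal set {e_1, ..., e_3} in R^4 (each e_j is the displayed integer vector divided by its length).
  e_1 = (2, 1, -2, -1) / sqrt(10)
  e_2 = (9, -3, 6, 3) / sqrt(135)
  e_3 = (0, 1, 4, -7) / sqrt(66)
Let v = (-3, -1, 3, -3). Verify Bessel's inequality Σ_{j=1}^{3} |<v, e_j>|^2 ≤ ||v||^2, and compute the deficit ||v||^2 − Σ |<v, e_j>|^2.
Σ |<v, e_j>|^2 = 299/11; ||v||^2 = 28; deficit = 9/11

Write each e_j = u_j / sqrt(<u_j, u_j>) where u_j is the displayed integer vector. Then <v, e_j> = <v, u_j> / sqrt(<u_j, u_j>), so |<v, e_j>|^2 = <v, u_j>^2 / <u_j, u_j>.
Coefficients: <v, e_1> = -10/sqrt(10), <v, e_2> = -15/sqrt(135), <v, e_3> = 32/sqrt(66).
Square and sum: Σ |<v, e_j>|^2 = 299/11.
Compute ||v||^2 = v·v = 28.
Deficit = 28 − 299/11 = 9/11 ≥ 0, confirming Bessel's inequality. (The deficit equals ||v − Σ <v,e_j> e_j||^2, the squared distance from v to span{e_j}.)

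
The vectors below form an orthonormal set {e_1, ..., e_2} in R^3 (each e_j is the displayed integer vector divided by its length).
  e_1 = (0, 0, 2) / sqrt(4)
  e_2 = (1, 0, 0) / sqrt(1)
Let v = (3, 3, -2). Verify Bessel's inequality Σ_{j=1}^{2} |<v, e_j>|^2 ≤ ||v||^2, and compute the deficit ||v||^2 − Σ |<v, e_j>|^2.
Σ |<v, e_j>|^2 = 13; ||v||^2 = 22; deficit = 9

Write each e_j = u_j / sqrt(<u_j, u_j>) where u_j is the displayed integer vector. Then <v, e_j> = <v, u_j> / sqrt(<u_j, u_j>), so |<v, e_j>|^2 = <v, u_j>^2 / <u_j, u_j>.
Coefficients: <v, e_1> = -4/sqrt(4), <v, e_2> = 3/sqrt(1).
Square and sum: Σ |<v, e_j>|^2 = 13.
Compute ||v||^2 = v·v = 22.
Deficit = 22 − 13 = 9 ≥ 0, confirming Bessel's inequality. (The deficit equals ||v − Σ <v,e_j> e_j||^2, the squared distance from v to span{e_j}.)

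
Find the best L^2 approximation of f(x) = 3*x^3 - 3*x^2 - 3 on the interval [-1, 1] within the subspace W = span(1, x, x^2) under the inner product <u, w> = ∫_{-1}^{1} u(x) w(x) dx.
g(x) = -3*x^2 + 9*x/5 - 3

The best approximation g ∈ W is the orthogonal projection of f onto W. Writing g = a_0 + a_1 x + a_2 x^2, the coefficients solve the normal equations G · a = b where
  G_{ij} = <φ_i, φ_j> and b_i = <f, φ_i>, with φ_0 = 1, φ_1 = x, φ_2 = x^2.
G =
  [2, 0, 2/3]
  [0, 2/3, 0]
  [2/3, 0, 2/5],
b = (-8, 6/5, -16/5).
Solving gives a_0 = -3, a_1 = 9/5, a_2 = -3, so
  g(x) = -3*x^2 + 9*x/5 - 3.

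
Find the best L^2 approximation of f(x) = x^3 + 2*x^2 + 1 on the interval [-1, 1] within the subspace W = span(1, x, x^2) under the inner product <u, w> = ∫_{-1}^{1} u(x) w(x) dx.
g(x) = 2*x^2 + 3*x/5 + 1

The best approximation g ∈ W is the orthogonal projection of f onto W. Writing g = a_0 + a_1 x + a_2 x^2, the coefficients solve the normal equations G · a = b where
  G_{ij} = <φ_i, φ_j> and b_i = <f, φ_i>, with φ_0 = 1, φ_1 = x, φ_2 = x^2.
G =
  [2, 0, 2/3]
  [0, 2/3, 0]
  [2/3, 0, 2/5],
b = (10/3, 2/5, 22/15).
Solving gives a_0 = 1, a_1 = 3/5, a_2 = 2, so
  g(x) = 2*x^2 + 3*x/5 + 1.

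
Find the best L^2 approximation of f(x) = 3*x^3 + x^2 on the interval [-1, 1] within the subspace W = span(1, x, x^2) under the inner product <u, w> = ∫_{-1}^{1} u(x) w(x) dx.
g(x) = x^2 + 9*x/5

The best approximation g ∈ W is the orthogonal projection of f onto W. Writing g = a_0 + a_1 x + a_2 x^2, the coefficients solve the normal equations G · a = b where
  G_{ij} = <φ_i, φ_j> and b_i = <f, φ_i>, with φ_0 = 1, φ_1 = x, φ_2 = x^2.
G =
  [2, 0, 2/3]
  [0, 2/3, 0]
  [2/3, 0, 2/5],
b = (2/3, 6/5, 2/5).
Solving gives a_0 = 0, a_1 = 9/5, a_2 = 1, so
  g(x) = x^2 + 9*x/5.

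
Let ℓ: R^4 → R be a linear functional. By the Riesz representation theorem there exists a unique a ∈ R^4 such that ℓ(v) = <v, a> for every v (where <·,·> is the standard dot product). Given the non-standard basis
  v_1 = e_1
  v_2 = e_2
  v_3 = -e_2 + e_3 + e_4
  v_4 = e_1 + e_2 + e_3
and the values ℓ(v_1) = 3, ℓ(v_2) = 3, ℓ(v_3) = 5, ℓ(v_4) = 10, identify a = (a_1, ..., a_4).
a = (3, 3, 4, 4)

Write a = (a_1, ..., a_4) in the standard basis. For each basis vector v_i, ℓ(v_i) = <v_i, a> is a linear equation in the a_j's. Collect the n equations into a matrix system V a = ℓ, where row i of V is v_i (expressed in the standard basis). Since V is invertible (lower-triangular with 1s on the diagonal, up to permutation), solve by back-substitution:
  V =
[[1, 0, 0, 0],
 [0, 1, 0, 0],
 [0, -1, 1, 1],
 [1, 1, 1, 0]]
  V a = (3, 3, 5, 10)
Solving gives a = (3, 3, 4, 4).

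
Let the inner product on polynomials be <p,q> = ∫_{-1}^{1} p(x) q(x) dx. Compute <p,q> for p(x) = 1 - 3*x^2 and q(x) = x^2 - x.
<p,q> = -8/15

Expand the product: p(x)·q(x) = -3*x^4 + 3*x^3 + x^2 - x.
∫_{-1}^{1} of each monomial x^k gives [2/(k+1) if k even, 0 if k odd]. Integrating term-by-term (or equivalently evaluating the antiderivative F(x) = -3*x^5/5 + 3*x^4/4 + x^3/3 - x^2/2 at the endpoints):
  F(1) − F(−1) = -1/60 − (31/60) = -8/15.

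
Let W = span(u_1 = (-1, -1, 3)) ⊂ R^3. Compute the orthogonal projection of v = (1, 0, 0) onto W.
proj_W(v) = (1/11, 1/11, -3/11)

Set up U = [u_1 | ... | u_1] ∈ R^(3×1). The projector onto W = col(U) is P = U (U^T U)^(-1) U^T.
Compute U^T U =
  [11],
and U^T v = (-1).
Solve U^T U · c = U^T v for the coefficients: c = (-1/11). The projection is proj_W(v) = U c.
Check: (v - proj_W(v)) · u_1 = 0  (should be 0).
Result: proj_W(v) = (1/11, 1/11, -3/11).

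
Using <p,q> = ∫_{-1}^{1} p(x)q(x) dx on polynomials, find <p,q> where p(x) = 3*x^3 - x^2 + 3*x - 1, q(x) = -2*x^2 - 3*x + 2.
<p,q> = -64/5

Expand the product: p(x)·q(x) = -6*x^5 - 7*x^4 + 3*x^3 - 9*x^2 + 9*x - 2.
∫_{-1}^{1} of each monomial x^k gives [2/(k+1) if k even, 0 if k odd]. Integrating term-by-term (or equivalently evaluating the antiderivative F(x) = -x^6 - 7*x^5/5 + 3*x^4/4 - 3*x^3 + 9*x^2/2 - 2*x at the endpoints):
  F(1) − F(−1) = -43/20 − (213/20) = -64/5.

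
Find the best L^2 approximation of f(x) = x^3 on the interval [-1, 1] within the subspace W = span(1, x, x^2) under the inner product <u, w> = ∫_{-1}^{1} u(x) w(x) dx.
g(x) = 3*x/5

The best approximation g ∈ W is the orthogonal projection of f onto W. Writing g = a_0 + a_1 x + a_2 x^2, the coefficients solve the normal equations G · a = b where
  G_{ij} = <φ_i, φ_j> and b_i = <f, φ_i>, with φ_0 = 1, φ_1 = x, φ_2 = x^2.
G =
  [2, 0, 2/3]
  [0, 2/3, 0]
  [2/3, 0, 2/5],
b = (0, 2/5, 0).
Solving gives a_0 = 0, a_1 = 3/5, a_2 = 0, so
  g(x) = 3*x/5.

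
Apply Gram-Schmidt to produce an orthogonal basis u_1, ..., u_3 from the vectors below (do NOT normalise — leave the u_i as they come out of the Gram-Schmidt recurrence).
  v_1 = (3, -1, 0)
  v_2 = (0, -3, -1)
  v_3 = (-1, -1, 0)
Orthogonal basis:
  u_1 = (3, -1, 0)
  u_2 = (-9/10, -27/10, -1)
  u_3 = (-4/91, -12/91, 36/91)

Apply the Gram-Schmidt recurrence
  u_1 = v_1
  u_i = v_i − Σ_{j<i} ((v_i · u_j) / (u_j · u_j)) · u_j.

Step by step this gives:
  u_1 = (3, -1, 0)
  u_2 = (-9/10, -27/10, -1)
  u_3 = (-4/91, -12/91, 36/91)

Orthogonality check:
  u_2 · u_1 = 0 (should be 0)
  u_3 · u_1 = 0 (should be 0)
  u_3 · u_2 = 0 (should be 0)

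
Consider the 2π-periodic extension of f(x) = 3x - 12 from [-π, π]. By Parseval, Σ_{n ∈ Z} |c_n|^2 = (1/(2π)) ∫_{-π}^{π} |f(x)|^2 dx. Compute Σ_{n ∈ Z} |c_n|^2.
Σ |c_n|^2 = 3π^2 + 144

Expand and integrate term by term over [-π, π]:
  ∫ (3x)^2 dx = 9·(2π^3/3); ∫ 2·3·(-12)·x dx = 0 (odd integrand); ∫ (-12)^2 dx = 144·2π.
So (1/(2π)) ∫_{-π}^{π} (3x - 12)^2 dx = 9π^2/3 + 144 = 3π^2 + 144.
Parseval ⇒ Σ |c_n|^2 = 3π^2 + 144.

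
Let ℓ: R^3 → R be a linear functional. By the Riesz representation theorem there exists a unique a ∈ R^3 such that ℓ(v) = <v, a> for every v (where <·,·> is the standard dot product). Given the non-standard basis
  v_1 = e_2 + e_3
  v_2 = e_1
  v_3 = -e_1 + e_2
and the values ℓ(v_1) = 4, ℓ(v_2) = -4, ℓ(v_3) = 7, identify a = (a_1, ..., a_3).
a = (-4, 3, 1)

Write a = (a_1, ..., a_3) in the standard basis. For each basis vector v_i, ℓ(v_i) = <v_i, a> is a linear equation in the a_j's. Collect the n equations into a matrix system V a = ℓ, where row i of V is v_i (expressed in the standard basis). Since V is invertible (lower-triangular with 1s on the diagonal, up to permutation), solve by back-substitution:
  V =
[[0, 1, 1],
 [1, 0, 0],
 [-1, 1, 0]]
  V a = (4, -4, 7)
Solving gives a = (-4, 3, 1).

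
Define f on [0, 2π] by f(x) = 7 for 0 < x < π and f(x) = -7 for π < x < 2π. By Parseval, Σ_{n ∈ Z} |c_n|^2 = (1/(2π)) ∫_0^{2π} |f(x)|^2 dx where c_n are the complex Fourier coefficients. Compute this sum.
Σ |c_n|^2 = 49

Parseval equates the L^2 energy of f (normalised by 1/(2π)) with the ℓ^2 sum of its Fourier coefficients: (1/(2π)) ∫_0^{2π} |f|^2 = Σ |c_n|^2.
Compute the left side: (1/(2π)) [∫_0^π 7^2 dx + ∫_π^{2π} (-7)^2 dx] = (1/(2π)) · (49π + 49π) = (49 + 49)/2 = 49.
So Σ_{n ∈ Z} |c_n|^2 = 49.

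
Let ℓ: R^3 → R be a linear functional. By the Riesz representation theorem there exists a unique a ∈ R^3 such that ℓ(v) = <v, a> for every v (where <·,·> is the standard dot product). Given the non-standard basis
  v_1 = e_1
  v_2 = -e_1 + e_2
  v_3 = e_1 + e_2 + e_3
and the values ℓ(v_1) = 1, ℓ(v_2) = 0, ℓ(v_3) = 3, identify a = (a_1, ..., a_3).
a = (1, 1, 1)

Write a = (a_1, ..., a_3) in the standard basis. For each basis vector v_i, ℓ(v_i) = <v_i, a> is a linear equation in the a_j's. Collect the n equations into a matrix system V a = ℓ, where row i of V is v_i (expressed in the standard basis). Since V is invertible (lower-triangular with 1s on the diagonal, up to permutation), solve by back-substitution:
  V =
[[1, 0, 0],
 [-1, 1, 0],
 [1, 1, 1]]
  V a = (1, 0, 3)
Solving gives a = (1, 1, 1).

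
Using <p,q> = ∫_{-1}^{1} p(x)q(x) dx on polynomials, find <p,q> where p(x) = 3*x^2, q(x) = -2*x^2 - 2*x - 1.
<p,q> = -22/5

Expand the product: p(x)·q(x) = -6*x^4 - 6*x^3 - 3*x^2.
∫_{-1}^{1} of each monomial x^k gives [2/(k+1) if k even, 0 if k odd]. Integrating term-by-term (or equivalently evaluating the antiderivative F(x) = -6*x^5/5 - 3*x^4/2 - x^3 at the endpoints):
  F(1) − F(−1) = -37/10 − (7/10) = -22/5.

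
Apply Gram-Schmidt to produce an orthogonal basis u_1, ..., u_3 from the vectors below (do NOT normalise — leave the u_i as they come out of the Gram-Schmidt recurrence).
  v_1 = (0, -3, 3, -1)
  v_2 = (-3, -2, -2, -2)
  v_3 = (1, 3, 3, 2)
Orthogonal basis:
  u_1 = (0, -3, 3, -1)
  u_2 = (-3, -32/19, -44/19, -36/19)
  u_3 = (-676/395, 459/395, 483/395, 72/395)

Apply the Gram-Schmidt recurrence
  u_1 = v_1
  u_i = v_i − Σ_{j<i} ((v_i · u_j) / (u_j · u_j)) · u_j.

Step by step this gives:
  u_1 = (0, -3, 3, -1)
  u_2 = (-3, -32/19, -44/19, -36/19)
  u_3 = (-676/395, 459/395, 483/395, 72/395)

Orthogonality check:
  u_2 · u_1 = 0 (should be 0)
  u_3 · u_1 = 0 (should be 0)
  u_3 · u_2 = 0 (should be 0)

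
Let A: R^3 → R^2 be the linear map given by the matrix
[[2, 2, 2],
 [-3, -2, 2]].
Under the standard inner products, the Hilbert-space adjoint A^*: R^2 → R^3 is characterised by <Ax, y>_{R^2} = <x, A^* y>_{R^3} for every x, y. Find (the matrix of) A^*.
A^* = A^T =
[[2, -3],
 [2, -2],
 [2, 2]]

For real matrices with standard dot products, the defining identity <Ax, y> = <x, A^* y> gives (Ax)^T y = x^T (A^*) y, i.e. x^T A^T y = x^T (A^*) y. Since this holds for all x, y, we must have A^* = A^T. Therefore
A^* =
[[2, -3],
 [2, -2],
 [2, 2]].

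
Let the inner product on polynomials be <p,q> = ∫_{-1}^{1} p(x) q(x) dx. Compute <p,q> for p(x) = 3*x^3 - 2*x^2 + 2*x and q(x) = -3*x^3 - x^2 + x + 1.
<p,q> = -104/35

Expand the product: p(x)·q(x) = -9*x^6 + 3*x^5 - x^4 - x^3 + 2*x.
∫_{-1}^{1} of each monomial x^k gives [2/(k+1) if k even, 0 if k odd]. Integrating term-by-term (or equivalently evaluating the antiderivative F(x) = -9*x^7/7 + x^6/2 - x^5/5 - x^4/4 + x^2 at the endpoints):
  F(1) − F(−1) = -33/140 − (383/140) = -104/35.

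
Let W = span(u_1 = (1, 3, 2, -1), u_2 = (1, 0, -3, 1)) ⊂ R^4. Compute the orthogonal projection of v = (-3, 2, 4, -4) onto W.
proj_W(v) = (-48/43, 51/43, 229/43, -82/43)

Set up U = [u_1 | ... | u_2] ∈ R^(4×2). The projector onto W = col(U) is P = U (U^T U)^(-1) U^T.
Compute U^T U =
  [15, -6]
  [-6, 11],
and U^T v = (15, -19).
Solve U^T U · c = U^T v for the coefficients: c = (17/43, -65/43). The projection is proj_W(v) = U c.
Check: (v - proj_W(v)) · u_1 = 0  (should be 0).
Check: (v - proj_W(v)) · u_2 = 0  (should be 0).
Result: proj_W(v) = (-48/43, 51/43, 229/43, -82/43).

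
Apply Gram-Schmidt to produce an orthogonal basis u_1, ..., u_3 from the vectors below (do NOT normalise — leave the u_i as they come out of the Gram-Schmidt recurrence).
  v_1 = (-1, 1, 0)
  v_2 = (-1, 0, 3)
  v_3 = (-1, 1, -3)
Orthogonal basis:
  u_1 = (-1, 1, 0)
  u_2 = (-1/2, -1/2, 3)
  u_3 = (-9/19, -9/19, -3/19)

Apply the Gram-Schmidt recurrence
  u_1 = v_1
  u_i = v_i − Σ_{j<i} ((v_i · u_j) / (u_j · u_j)) · u_j.

Step by step this gives:
  u_1 = (-1, 1, 0)
  u_2 = (-1/2, -1/2, 3)
  u_3 = (-9/19, -9/19, -3/19)

Orthogonality check:
  u_2 · u_1 = 0 (should be 0)
  u_3 · u_1 = 0 (should be 0)
  u_3 · u_2 = 0 (should be 0)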